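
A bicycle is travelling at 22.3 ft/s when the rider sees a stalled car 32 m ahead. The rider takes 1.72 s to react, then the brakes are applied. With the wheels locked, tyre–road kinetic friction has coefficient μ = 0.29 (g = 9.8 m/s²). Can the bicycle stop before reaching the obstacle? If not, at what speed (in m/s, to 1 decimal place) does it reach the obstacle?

Yes — it stops about 12.2 m short of the obstacle, so it never reaches it

22.3 ft/s × 0.3048 = 6.7970 m/s.
a = μg = 0.29 × 9.8 = 2.842 m/s².
Reaction distance = 6.7970 × 1.72 = 11.691 m.
Braking distance = v²/(2a) = 46.199 / 5.684 = 8.128 m.
Total stopping distance = 11.691 + 8.128 = 19.819 m, vs 32 m available — it stops with 32 − 19.819 = 12.181 m to spare.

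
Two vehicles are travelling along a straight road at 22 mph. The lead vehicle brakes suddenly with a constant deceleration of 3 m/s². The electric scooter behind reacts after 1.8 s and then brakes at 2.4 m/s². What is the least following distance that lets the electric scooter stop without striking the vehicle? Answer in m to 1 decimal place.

22 mph × 0.44704 = 9.8349 m/s.
Leader travels v²/(2a_L) = 96.725 / 6.000 = 16.121 m before stopping.
Follower covers v·t_r = 9.8349 × 1.8 = 17.703 m while reacting, then v²/(2a_F) = 96.725 / 4.800 = 20.151 m while braking, for a total of 17.703 + 20.151 = 37.854 m.
Since a_F ≤ a_L and the follower starts braking later, the follower is never slower than the leader, so the closest approach is when both have stopped.
Minimum gap = 37.854 − 16.121 = 21.733 m.

Minimum gap ≈ 21.7 m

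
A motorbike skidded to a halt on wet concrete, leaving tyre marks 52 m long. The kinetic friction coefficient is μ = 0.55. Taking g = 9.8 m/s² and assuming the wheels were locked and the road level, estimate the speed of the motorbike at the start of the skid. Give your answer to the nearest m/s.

Initial speed ≈ 24 m/s

Deceleration a = μg = 0.55 × 9.8 = 5.390 m/s².
v = √(2a·d) = √(2 × 5.390 × 52) = √560.560 = 23.6761 m/s.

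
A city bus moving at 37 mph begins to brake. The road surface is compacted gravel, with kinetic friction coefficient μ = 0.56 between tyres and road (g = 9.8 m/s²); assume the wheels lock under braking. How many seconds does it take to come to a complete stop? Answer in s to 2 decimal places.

Braking time ≈ 3.01 s

37 mph × 0.44704 = 16.5405 m/s.
a = μg = 0.56 × 9.8 = 5.488 m/s².
Braking time = v/a = 16.5405 / 5.488 = 3.014 s.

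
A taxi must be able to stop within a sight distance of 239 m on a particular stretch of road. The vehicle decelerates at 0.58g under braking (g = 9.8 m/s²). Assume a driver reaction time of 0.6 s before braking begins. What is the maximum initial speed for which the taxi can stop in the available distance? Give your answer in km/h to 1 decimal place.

a = 0.58 × 9.8 = 5.684 m/s².
Stopping distance: v·t_r + v²/(2a) = 239 with t_r = 0.6 s and a = 5.684 m/s².
So v² + 6.821 v − 2716.95 = 0.
Positive root: v = −a·t_r + √((a·t_r)² + 2a·d) = −3.410 + √(11.628 + 2716.95) = 48.8258 m/s.
48.8258 m/s × 3.6 = 175.773 km/h.

Maximum speed ≈ 175.8 km/h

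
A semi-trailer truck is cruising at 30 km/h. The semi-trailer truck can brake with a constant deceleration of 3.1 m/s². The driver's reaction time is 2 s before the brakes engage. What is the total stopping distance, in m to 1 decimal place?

30 km/h ÷ 3.6 = 8.3333 m/s.
Reaction distance = v·t_r = 8.3333 × 2 = 16.667 m.
Braking distance = v²/(2a) = 8.3333² / (2 × 3.100) = 69.444 / 6.200 = 11.201 m.
Total = 16.667 + 11.201 = 27.868 m.

Total stopping distance ≈ 27.9 m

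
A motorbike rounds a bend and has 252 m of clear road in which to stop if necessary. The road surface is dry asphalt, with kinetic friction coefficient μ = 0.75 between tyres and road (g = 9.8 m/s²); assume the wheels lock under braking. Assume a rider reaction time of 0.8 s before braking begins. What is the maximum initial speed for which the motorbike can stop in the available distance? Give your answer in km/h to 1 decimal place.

Maximum speed ≈ 199.0 km/h

a = μg = 0.75 × 9.8 = 7.350 m/s².
Stopping distance: v·t_r + v²/(2a) = 252 with t_r = 0.8 s and a = 7.350 m/s².
So v² + 11.760 v − 3704.40 = 0.
Positive root: v = −a·t_r + √((a·t_r)² + 2a·d) = −5.880 + √(34.574 + 3704.40) = 55.2672 m/s.
55.2672 m/s × 3.6 = 198.962 km/h.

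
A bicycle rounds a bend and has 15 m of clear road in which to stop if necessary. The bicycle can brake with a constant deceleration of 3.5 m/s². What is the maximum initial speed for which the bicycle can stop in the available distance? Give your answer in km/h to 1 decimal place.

v²/(2a) = d ⇒ v = √(2 × 3.500 × 15) = √105.00 = 10.2470 m/s.
10.2470 m/s × 3.6 = 36.889 km/h.

Maximum speed ≈ 36.9 km/h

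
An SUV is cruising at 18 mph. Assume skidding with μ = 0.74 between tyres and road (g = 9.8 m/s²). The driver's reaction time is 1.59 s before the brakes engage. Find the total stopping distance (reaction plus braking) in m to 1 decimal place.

Total stopping distance ≈ 17.3 m

18 mph × 0.44704 = 8.0467 m/s.
a = μg = 0.74 × 9.8 = 7.252 m/s².
Reaction distance = v·t_r = 8.0467 × 1.59 = 12.794 m.
Braking distance = v²/(2a) = 8.0467² / (2 × 7.252) = 64.749 / 14.504 = 4.464 m.
Total = 12.794 + 4.464 = 17.258 m.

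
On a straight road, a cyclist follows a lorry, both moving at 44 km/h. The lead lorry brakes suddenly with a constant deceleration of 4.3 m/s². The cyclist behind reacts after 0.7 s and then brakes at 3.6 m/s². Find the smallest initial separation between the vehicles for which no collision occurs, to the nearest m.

Minimum gap ≈ 12 m

44 km/h ÷ 3.6 = 12.2222 m/s.
Leader travels v²/(2a_L) = 149.382 / 8.600 = 17.370 m before stopping.
Follower covers v·t_r = 12.2222 × 0.7 = 8.556 m while reacting, then v²/(2a_F) = 149.382 / 7.200 = 20.747 m while braking, for a total of 8.556 + 20.747 = 29.303 m.
Since a_F ≤ a_L and the follower starts braking later, the follower is never slower than the leader, so the closest approach is when both have stopped.
Minimum gap = 29.303 − 17.370 = 11.933 m.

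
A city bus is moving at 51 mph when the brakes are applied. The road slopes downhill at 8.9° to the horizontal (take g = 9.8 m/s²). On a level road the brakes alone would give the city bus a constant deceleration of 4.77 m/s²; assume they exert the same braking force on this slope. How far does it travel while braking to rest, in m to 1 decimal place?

51 mph × 0.44704 = 22.7990 m/s.
Gravity along the downhill slope reduces the braking deceleration: a_eff = 4.770 − 9.8·sin 8.9° = 4.770 − 1.516 = 3.254 m/s².
Braking distance = v²/(2a) = 22.7990² / (2 × 3.254) = 519.794 / 6.508 = 79.870 m.

Braking distance ≈ 79.9 m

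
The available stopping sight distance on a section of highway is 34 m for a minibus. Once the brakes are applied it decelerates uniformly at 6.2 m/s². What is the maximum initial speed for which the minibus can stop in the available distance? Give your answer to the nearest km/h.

Maximum speed ≈ 74 km/h

v²/(2a) = d ⇒ v = √(2 × 6.200 × 34) = √421.60 = 20.5329 m/s.
20.5329 m/s × 3.6 = 73.918 km/h.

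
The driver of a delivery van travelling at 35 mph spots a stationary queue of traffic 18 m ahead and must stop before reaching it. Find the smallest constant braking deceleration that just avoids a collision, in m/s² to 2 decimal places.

Required deceleration ≈ 6.80 m/s²

35 mph × 0.44704 = 15.6464 m/s.
v² = 2a·d ⇒ a = v²/(2d) = 15.6464² / (2 × 18.000) = 244.810 / 36.000 = 6.8003 m/s².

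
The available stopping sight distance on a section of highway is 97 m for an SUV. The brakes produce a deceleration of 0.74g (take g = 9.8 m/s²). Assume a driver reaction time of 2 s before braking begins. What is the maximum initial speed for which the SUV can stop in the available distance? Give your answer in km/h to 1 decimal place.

Maximum speed ≈ 92.6 km/h

a = 0.74 × 9.8 = 7.252 m/s².
Stopping distance: v·t_r + v²/(2a) = 97 with t_r = 2 s and a = 7.252 m/s².
So v² + 29.008 v − 1406.89 = 0.
Positive root: v = −a·t_r + √((a·t_r)² + 2a·d) = −14.504 + √(210.366 + 1406.89) = 25.7111 m/s.
25.7111 m/s × 3.6 = 92.560 km/h.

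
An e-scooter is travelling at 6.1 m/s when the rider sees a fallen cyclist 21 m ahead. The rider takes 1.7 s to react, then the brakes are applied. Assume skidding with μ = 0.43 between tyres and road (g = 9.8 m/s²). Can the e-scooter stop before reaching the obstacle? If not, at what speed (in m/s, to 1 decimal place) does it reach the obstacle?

Yes — it stops about 6.2 m short of the obstacle, so it never reaches it

a = μg = 0.43 × 9.8 = 4.214 m/s².
Reaction distance = 6.1000 × 1.7 = 10.370 m.
Braking distance = v²/(2a) = 37.210 / 8.428 = 4.415 m.
Total stopping distance = 10.370 + 4.415 = 14.785 m, vs 21 m available — it stops with 21 − 14.785 = 6.215 m to spare.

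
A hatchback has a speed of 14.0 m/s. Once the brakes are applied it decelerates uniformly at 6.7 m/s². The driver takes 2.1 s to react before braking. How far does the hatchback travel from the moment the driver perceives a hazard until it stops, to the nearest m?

Reaction distance = v·t_r = 14.0000 × 2.1 = 29.400 m.
Braking distance = v²/(2a) = 14.0000² / (2 × 6.700) = 196.000 / 13.400 = 14.627 m.
Total = 29.400 + 14.627 = 44.027 m.

Total stopping distance ≈ 44 m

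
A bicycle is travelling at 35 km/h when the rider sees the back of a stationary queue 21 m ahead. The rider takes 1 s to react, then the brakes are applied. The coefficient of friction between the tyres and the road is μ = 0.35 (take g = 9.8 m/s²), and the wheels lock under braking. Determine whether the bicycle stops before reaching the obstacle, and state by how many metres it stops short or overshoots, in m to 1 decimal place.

No — it overshoots by 2.5 m

35 km/h ÷ 3.6 = 9.7222 m/s.
a = μg = 0.35 × 9.8 = 3.430 m/s².
Reaction distance = 9.7222 × 1 = 9.722 m.
Braking distance = v²/(2a) = 94.521 / 6.860 = 13.779 m.
Total stopping distance = 9.722 + 13.779 = 23.501 m, vs 21 m available — it cannot stop in time and overshoots by 23.501 − 21 = 2.501 m.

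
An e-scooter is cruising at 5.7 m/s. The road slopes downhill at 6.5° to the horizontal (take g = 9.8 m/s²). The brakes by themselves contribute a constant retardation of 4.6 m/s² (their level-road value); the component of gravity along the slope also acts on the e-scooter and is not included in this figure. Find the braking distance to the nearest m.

Braking distance ≈ 5 m

Gravity along the downhill slope reduces the braking deceleration: a_eff = 4.600 − 9.8·sin 6.5° = 4.600 − 1.109 = 3.491 m/s².
Braking distance = v²/(2a) = 5.7000² / (2 × 3.491) = 32.490 / 6.982 = 4.653 m.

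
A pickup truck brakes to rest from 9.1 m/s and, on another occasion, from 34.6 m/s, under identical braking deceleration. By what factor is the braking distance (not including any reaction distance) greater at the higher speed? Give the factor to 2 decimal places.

Braking distance d = v²/(2a), so with a fixed, d ∝ v².
Factor = (34.6/9.1)² = 3.8022² = 14.4567.

Factor ≈ 14.46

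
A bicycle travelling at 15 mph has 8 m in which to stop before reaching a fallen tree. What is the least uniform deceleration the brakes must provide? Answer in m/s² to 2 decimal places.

Required deceleration ≈ 2.81 m/s²

15 mph × 0.44704 = 6.7056 m/s.
v² = 2a·d ⇒ a = v²/(2d) = 6.7056² / (2 × 8.000) = 44.965 / 16.000 = 2.8103 m/s².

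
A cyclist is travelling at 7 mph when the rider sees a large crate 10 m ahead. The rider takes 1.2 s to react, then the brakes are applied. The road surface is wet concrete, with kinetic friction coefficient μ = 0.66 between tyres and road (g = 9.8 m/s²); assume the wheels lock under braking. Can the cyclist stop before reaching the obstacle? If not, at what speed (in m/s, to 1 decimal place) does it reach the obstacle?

7 mph × 0.44704 = 3.1293 m/s.
a = μg = 0.66 × 9.8 = 6.468 m/s².
Reaction distance = 3.1293 × 1.2 = 3.755 m.
Braking distance = v²/(2a) = 9.793 / 12.936 = 0.757 m.
Total stopping distance = 3.755 + 0.757 = 4.512 m, vs 10 m available — it stops with 10 − 4.512 = 5.488 m to spare.

Yes — it stops about 5.5 m short of the obstacle, so it never reaches it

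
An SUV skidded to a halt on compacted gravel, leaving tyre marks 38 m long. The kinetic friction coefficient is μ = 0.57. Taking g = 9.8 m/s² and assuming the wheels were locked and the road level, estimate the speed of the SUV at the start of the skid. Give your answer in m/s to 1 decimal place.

Deceleration a = μg = 0.57 × 9.8 = 5.586 m/s².
v = √(2a·d) = √(2 × 5.586 × 38) = √424.536 = 20.6043 m/s.

Initial speed ≈ 20.6 m/s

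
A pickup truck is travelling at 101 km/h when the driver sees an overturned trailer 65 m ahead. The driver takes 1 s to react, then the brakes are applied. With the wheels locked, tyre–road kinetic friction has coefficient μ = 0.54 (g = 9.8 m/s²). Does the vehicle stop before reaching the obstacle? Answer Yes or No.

No

101 km/h ÷ 3.6 = 28.0556 m/s.
a = μg = 0.54 × 9.8 = 5.292 m/s².
Reaction distance = 28.0556 × 1 = 28.056 m.
Braking distance = v²/(2a) = 787.117 / 10.584 = 74.369 m.
Total stopping distance = 28.056 + 74.369 = 102.425 m, vs 65 m available — it cannot stop in time and overshoots by 102.425 − 65 = 37.425 m.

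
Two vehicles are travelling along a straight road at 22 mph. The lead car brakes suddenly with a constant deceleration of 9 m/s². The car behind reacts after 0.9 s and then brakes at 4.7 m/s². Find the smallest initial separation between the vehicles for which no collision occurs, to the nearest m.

22 mph × 0.44704 = 9.8349 m/s.
Leader travels v²/(2a_L) = 96.725 / 18.000 = 5.374 m before stopping.
Follower covers v·t_r = 9.8349 × 0.9 = 8.851 m while reacting, then v²/(2a_F) = 96.725 / 9.400 = 10.290 m while braking, for a total of 8.851 + 10.290 = 19.141 m.
Since a_F ≤ a_L and the follower starts braking later, the follower is never slower than the leader, so the closest approach is when both have stopped.
Minimum gap = 19.141 − 5.374 = 13.767 m.

Minimum gap ≈ 14 m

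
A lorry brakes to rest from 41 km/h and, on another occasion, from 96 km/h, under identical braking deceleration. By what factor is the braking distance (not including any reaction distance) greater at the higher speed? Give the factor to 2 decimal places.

Factor ≈ 5.48

Braking distance d = v²/(2a), so with a fixed, d ∝ v².
Factor = (96/41)² = 2.3415² = 5.4826.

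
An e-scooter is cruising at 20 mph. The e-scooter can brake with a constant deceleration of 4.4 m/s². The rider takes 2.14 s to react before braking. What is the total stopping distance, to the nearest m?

20 mph × 0.44704 = 8.9408 m/s.
Reaction distance = v·t_r = 8.9408 × 2.14 = 19.133 m.
Braking distance = v²/(2a) = 8.9408² / (2 × 4.400) = 79.938 / 8.800 = 9.084 m.
Total = 19.133 + 9.084 = 28.217 m.

Total stopping distance ≈ 28 m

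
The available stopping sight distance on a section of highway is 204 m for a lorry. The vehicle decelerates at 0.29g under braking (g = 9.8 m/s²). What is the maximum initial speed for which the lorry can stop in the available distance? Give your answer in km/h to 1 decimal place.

Maximum speed ≈ 122.6 km/h

a = 0.29 × 9.8 = 2.842 m/s².
v²/(2a) = d ⇒ v = √(2 × 2.842 × 204) = √1159.54 = 34.0520 m/s.
34.0520 m/s × 3.6 = 122.587 km/h.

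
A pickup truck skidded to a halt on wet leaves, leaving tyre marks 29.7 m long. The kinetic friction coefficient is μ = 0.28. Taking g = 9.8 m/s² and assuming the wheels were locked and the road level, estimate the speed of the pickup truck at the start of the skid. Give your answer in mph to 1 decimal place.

Initial speed ≈ 28.6 mph

Deceleration a = μg = 0.28 × 9.8 = 2.744 m/s².
v = √(2a·d) = √(2 × 2.744 × 29.7) = √162.994 = 12.7669 m/s.
= 12.7669 ÷ 0.44704 = 28.559 mph.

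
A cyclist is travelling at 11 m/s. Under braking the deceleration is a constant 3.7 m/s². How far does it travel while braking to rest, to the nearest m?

Braking distance = v²/(2a) = 11.0000² / (2 × 3.700) = 121.000 / 7.400 = 16.351 m.

Braking distance ≈ 16 m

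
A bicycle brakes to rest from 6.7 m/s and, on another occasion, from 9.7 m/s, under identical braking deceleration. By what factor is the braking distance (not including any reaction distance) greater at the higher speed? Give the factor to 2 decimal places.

Braking distance d = v²/(2a), so with a fixed, d ∝ v².
Factor = (9.7/6.7)² = 1.4478² = 2.0961.

Factor ≈ 2.10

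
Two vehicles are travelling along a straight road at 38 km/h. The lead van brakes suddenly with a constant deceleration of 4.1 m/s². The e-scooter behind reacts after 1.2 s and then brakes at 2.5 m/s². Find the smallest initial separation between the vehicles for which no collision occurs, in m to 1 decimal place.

38 km/h ÷ 3.6 = 10.5556 m/s.
Leader travels v²/(2a_L) = 111.421 / 8.200 = 13.588 m before stopping.
Follower covers v·t_r = 10.5556 × 1.2 = 12.667 m while reacting, then v²/(2a_F) = 111.421 / 5.000 = 22.284 m while braking, for a total of 12.667 + 22.284 = 34.951 m.
Since a_F ≤ a_L and the follower starts braking later, the follower is never slower than the leader, so the closest approach is when both have stopped.
Minimum gap = 34.951 − 13.588 = 21.363 m.

Minimum gap ≈ 21.4 m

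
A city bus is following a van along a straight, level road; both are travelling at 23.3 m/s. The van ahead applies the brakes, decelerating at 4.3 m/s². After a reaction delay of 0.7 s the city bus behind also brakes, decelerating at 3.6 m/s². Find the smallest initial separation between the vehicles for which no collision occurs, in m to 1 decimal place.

Minimum gap ≈ 28.6 m

Leader travels v²/(2a_L) = 542.890 / 8.600 = 63.127 m before stopping.
Follower covers v·t_r = 23.3000 × 0.7 = 16.310 m while reacting, then v²/(2a_F) = 542.890 / 7.200 = 75.401 m while braking, for a total of 16.310 + 75.401 = 91.711 m.
Since a_F ≤ a_L and the follower starts braking later, the follower is never slower than the leader, so the closest approach is when both have stopped.
Minimum gap = 91.711 − 63.127 = 28.584 m.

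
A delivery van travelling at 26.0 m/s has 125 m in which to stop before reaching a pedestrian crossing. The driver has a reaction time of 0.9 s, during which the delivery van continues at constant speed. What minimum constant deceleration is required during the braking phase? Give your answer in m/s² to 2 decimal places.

Distance covered during reaction = 26.0000 × 0.9 = 23.400 m.
Distance available for braking: 125 − 23.400 = 101.600 m.
v² = 2a·d ⇒ a = v²/(2d) = 26.0000² / (2 × 101.600) = 676.000 / 203.200 = 3.3268 m/s².

Required deceleration ≈ 3.33 m/s²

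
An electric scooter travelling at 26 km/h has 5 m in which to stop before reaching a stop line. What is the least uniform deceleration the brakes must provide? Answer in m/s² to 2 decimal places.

26 km/h ÷ 3.6 = 7.2222 m/s.
v² = 2a·d ⇒ a = v²/(2d) = 7.2222² / (2 × 5.000) = 52.160 / 10.000 = 5.2160 m/s².

Required deceleration ≈ 5.22 m/s²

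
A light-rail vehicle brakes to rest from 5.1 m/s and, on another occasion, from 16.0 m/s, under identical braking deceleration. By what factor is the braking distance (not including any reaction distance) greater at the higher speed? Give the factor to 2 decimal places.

Braking distance d = v²/(2a), so with a fixed, d ∝ v².
Factor = (16.0/5.1)² = 3.1373² = 9.8427.

Factor ≈ 9.84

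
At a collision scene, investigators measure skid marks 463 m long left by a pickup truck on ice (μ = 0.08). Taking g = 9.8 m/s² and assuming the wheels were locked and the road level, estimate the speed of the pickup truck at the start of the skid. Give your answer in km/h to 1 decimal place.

Initial speed ≈ 97.0 km/h

Deceleration a = μg = 0.08 × 9.8 = 0.784 m/s².
v = √(2a·d) = √(2 × 0.784 × 463) = √725.984 = 26.9441 m/s.
= 26.9441 × 3.6 = 96.999 km/h.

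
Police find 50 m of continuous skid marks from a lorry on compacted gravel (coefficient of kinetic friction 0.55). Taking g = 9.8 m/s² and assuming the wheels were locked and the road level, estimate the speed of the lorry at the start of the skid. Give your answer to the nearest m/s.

Initial speed ≈ 23 m/s

Deceleration a = μg = 0.55 × 9.8 = 5.390 m/s².
v = √(2a·d) = √(2 × 5.390 × 50) = √539.000 = 23.2164 m/s.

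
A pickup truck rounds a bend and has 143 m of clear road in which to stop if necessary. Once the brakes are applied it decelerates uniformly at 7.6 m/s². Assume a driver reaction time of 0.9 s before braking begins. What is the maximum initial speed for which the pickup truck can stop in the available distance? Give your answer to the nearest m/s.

Maximum speed ≈ 40 m/s

Stopping distance: v·t_r + v²/(2a) = 143 with t_r = 0.9 s and a = 7.600 m/s².
So v² + 13.680 v − 2173.60 = 0.
Positive root: v = −a·t_r + √((a·t_r)² + 2a·d) = −6.840 + √(46.786 + 2173.60) = 40.2810 m/s.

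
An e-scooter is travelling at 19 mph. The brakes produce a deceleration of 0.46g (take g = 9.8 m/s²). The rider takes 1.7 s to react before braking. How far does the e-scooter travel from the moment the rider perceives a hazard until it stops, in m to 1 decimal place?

19 mph × 0.44704 = 8.4938 m/s.
a = 0.46 × 9.8 = 4.508 m/s².
Reaction distance = v·t_r = 8.4938 × 1.7 = 14.439 m.
Braking distance = v²/(2a) = 8.4938² / (2 × 4.508) = 72.145 / 9.016 = 8.002 m.
Total = 14.439 + 8.002 = 22.441 m.

Total stopping distance ≈ 22.4 m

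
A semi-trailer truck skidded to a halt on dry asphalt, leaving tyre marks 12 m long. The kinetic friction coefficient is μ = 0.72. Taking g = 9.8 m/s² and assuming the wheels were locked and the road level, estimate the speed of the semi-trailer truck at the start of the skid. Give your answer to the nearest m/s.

Initial speed ≈ 13 m/s

Deceleration a = μg = 0.72 × 9.8 = 7.056 m/s².
v = √(2a·d) = √(2 × 7.056 × 12) = √169.344 = 13.0132 m/s.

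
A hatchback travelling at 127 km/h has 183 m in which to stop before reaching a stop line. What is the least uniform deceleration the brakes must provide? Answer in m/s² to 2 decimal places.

127 km/h ÷ 3.6 = 35.2778 m/s.
v² = 2a·d ⇒ a = v²/(2d) = 35.2778² / (2 × 183.000) = 1244.523 / 366.000 = 3.4003 m/s².

Required deceleration ≈ 3.40 m/s²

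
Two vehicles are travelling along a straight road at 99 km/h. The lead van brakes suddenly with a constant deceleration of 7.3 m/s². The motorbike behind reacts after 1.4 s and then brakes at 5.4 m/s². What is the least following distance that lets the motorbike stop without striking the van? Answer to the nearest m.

Minimum gap ≈ 57 m

99 km/h ÷ 3.6 = 27.5000 m/s.
Leader travels v²/(2a_L) = 756.250 / 14.600 = 51.798 m before stopping.
Follower covers v·t_r = 27.5000 × 1.4 = 38.500 m while reacting, then v²/(2a_F) = 756.250 / 10.800 = 70.023 m while braking, for a total of 38.500 + 70.023 = 108.523 m.
Since a_F ≤ a_L and the follower starts braking later, the follower is never slower than the leader, so the closest approach is when both have stopped.
Minimum gap = 108.523 − 51.798 = 56.725 m.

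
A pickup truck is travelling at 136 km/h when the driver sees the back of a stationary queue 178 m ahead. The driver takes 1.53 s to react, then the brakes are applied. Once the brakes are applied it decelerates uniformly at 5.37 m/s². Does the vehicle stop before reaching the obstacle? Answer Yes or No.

136 km/h ÷ 3.6 = 37.7778 m/s.
Reaction distance = 37.7778 × 1.53 = 57.800 m.
Braking distance = v²/(2a) = 1427.162 / 10.740 = 132.883 m.
Total stopping distance = 57.800 + 132.883 = 190.683 m, vs 178 m available — it cannot stop in time and overshoots by 190.683 − 178 = 12.683 m.

No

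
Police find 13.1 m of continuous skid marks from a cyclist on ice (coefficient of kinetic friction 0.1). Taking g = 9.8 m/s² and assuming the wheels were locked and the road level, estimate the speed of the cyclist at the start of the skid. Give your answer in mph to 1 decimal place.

Initial speed ≈ 11.3 mph

Deceleration a = μg = 0.1 × 9.8 = 0.980 m/s².
v = √(2a·d) = √(2 × 0.980 × 13.1) = √25.676 = 5.0671 m/s.
= 5.0671 ÷ 0.44704 = 11.335 mph.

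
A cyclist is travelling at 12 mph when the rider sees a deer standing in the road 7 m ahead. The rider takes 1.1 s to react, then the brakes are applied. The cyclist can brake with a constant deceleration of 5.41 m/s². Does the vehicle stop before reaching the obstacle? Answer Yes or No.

12 mph × 0.44704 = 5.3645 m/s.
Reaction distance = 5.3645 × 1.1 = 5.901 m.
Braking distance = v²/(2a) = 28.778 / 10.820 = 2.660 m.
Total stopping distance = 5.901 + 2.660 = 8.561 m, vs 7 m available — it cannot stop in time and overshoots by 8.561 − 7 = 1.561 m.

No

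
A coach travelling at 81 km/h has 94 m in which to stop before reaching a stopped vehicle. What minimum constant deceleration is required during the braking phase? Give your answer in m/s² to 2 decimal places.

Required deceleration ≈ 2.69 m/s²

81 km/h ÷ 3.6 = 22.5000 m/s.
v² = 2a·d ⇒ a = v²/(2d) = 22.5000² / (2 × 94.000) = 506.250 / 188.000 = 2.6928 m/s².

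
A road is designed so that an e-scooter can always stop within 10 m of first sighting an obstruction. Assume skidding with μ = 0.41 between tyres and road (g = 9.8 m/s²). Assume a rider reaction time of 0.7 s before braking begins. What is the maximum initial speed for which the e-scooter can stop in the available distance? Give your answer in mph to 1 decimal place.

a = μg = 0.41 × 9.8 = 4.018 m/s².
Stopping distance: v·t_r + v²/(2a) = 10 with t_r = 0.7 s and a = 4.018 m/s².
So v² + 5.625 v − 80.36 = 0.
Positive root: v = −a·t_r + √((a·t_r)² + 2a·d) = −2.813 + √(7.913 + 80.36) = 6.5824 m/s.
6.5824 m/s ÷ 0.44704 = 14.724 mph.

Maximum speed ≈ 14.7 mph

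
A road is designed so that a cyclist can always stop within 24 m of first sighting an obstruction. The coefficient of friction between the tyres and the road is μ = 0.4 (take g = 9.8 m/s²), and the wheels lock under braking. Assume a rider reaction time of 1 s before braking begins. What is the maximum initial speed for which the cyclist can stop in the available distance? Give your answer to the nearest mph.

Maximum speed ≈ 23 mph

a = μg = 0.4 × 9.8 = 3.920 m/s².
Stopping distance: v·t_r + v²/(2a) = 24 with t_r = 1 s and a = 3.920 m/s².
So v² + 7.840 v − 188.16 = 0.
Positive root: v = −a·t_r + √((a·t_r)² + 2a·d) = −3.920 + √(15.366 + 188.16) = 10.3463 m/s.
10.3463 m/s ÷ 0.44704 = 23.144 mph.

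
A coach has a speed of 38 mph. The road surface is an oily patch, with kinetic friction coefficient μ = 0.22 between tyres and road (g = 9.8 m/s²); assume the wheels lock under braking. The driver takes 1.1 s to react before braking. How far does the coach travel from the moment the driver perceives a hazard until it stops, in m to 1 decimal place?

Total stopping distance ≈ 85.6 m

38 mph × 0.44704 = 16.9875 m/s.
a = μg = 0.22 × 9.8 = 2.156 m/s².
Reaction distance = v·t_r = 16.9875 × 1.1 = 18.686 m.
Braking distance = v²/(2a) = 16.9875² / (2 × 2.156) = 288.575 / 4.312 = 66.924 m.
Total = 18.686 + 66.924 = 85.610 m.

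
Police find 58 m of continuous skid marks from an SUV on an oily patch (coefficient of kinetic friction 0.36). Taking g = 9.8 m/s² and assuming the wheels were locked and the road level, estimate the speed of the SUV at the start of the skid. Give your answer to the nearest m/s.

Deceleration a = μg = 0.36 × 9.8 = 3.528 m/s².
v = √(2a·d) = √(2 × 3.528 × 58) = √409.248 = 20.2299 m/s.

Initial speed ≈ 20 m/s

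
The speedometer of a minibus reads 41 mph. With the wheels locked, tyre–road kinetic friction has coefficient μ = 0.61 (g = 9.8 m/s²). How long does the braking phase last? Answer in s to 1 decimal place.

41 mph × 0.44704 = 18.3286 m/s.
a = μg = 0.61 × 9.8 = 5.978 m/s².
Braking time = v/a = 18.3286 / 5.978 = 3.066 s.

Braking time ≈ 3.1 s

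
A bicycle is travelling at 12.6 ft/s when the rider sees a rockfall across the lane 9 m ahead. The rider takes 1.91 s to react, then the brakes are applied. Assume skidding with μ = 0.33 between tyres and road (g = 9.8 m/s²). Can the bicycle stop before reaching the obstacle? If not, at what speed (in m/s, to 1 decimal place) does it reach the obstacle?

12.6 ft/s × 0.3048 = 3.8405 m/s.
a = μg = 0.33 × 9.8 = 3.234 m/s².
Reaction distance = 3.8405 × 1.91 = 7.335 m.
Braking distance needed to stop: v²/(2a) = 14.749 / 6.468 = 2.280 m, so total needed = 7.335 + 2.280 = 9.615 m > 9 m — it cannot stop.
Distance remaining when braking begins: 9 − 7.335 = 1.665 m.
v² = v₀² − 2a·d = 14.749 − 2 × 3.234 × 1.665 = 3.980 m²/s².
v = √3.980 = 1.995 m/s.

No — it strikes the obstacle at 2.0 m/s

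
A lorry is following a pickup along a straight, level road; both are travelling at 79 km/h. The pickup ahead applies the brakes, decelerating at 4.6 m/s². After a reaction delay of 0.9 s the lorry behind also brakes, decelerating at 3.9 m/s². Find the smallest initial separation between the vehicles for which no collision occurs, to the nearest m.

79 km/h ÷ 3.6 = 21.9444 m/s.
Leader travels v²/(2a_L) = 481.557 / 9.200 = 52.343 m before stopping.
Follower covers v·t_r = 21.9444 × 0.9 = 19.750 m while reacting, then v²/(2a_F) = 481.557 / 7.800 = 61.738 m while braking, for a total of 19.750 + 61.738 = 81.488 m.
Since a_F ≤ a_L and the follower starts braking later, the follower is never slower than the leader, so the closest approach is when both have stopped.
Minimum gap = 81.488 − 52.343 = 29.145 m.

Minimum gap ≈ 29 m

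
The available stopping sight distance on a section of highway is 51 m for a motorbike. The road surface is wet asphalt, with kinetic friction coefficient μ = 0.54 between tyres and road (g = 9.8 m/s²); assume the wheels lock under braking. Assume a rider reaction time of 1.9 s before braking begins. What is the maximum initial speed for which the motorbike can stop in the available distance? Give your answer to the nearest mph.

a = μg = 0.54 × 9.8 = 5.292 m/s².
Stopping distance: v·t_r + v²/(2a) = 51 with t_r = 1.9 s and a = 5.292 m/s².
So v² + 20.110 v − 539.78 = 0.
Positive root: v = −a·t_r + √((a·t_r)² + 2a·d) = −10.055 + √(101.103 + 539.78) = 15.2607 m/s.
15.2607 m/s ÷ 0.44704 = 34.137 mph.

Maximum speed ≈ 34 mph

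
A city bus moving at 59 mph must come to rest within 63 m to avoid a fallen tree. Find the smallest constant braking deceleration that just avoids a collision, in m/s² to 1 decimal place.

Required deceleration ≈ 5.5 m/s²

59 mph × 0.44704 = 26.3754 m/s.
v² = 2a·d ⇒ a = v²/(2d) = 26.3754² / (2 × 63.000) = 695.662 / 126.000 = 5.5211 m/s².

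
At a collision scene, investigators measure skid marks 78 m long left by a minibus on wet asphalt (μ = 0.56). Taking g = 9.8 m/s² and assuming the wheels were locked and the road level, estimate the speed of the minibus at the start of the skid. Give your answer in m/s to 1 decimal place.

Deceleration a = μg = 0.56 × 9.8 = 5.488 m/s².
v = √(2a·d) = √(2 × 5.488 × 78) = √856.128 = 29.2597 m/s.

Initial speed ≈ 29.3 m/s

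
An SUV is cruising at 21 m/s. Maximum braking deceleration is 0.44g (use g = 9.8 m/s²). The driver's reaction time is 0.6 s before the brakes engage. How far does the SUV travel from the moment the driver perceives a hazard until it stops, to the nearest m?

a = 0.44 × 9.8 = 4.312 m/s².
Reaction distance = v·t_r = 21.0000 × 0.6 = 12.600 m.
Braking distance = v²/(2a) = 21.0000² / (2 × 4.312) = 441.000 / 8.624 = 51.136 m.
Total = 12.600 + 51.136 = 63.736 m.

Total stopping distance ≈ 64 m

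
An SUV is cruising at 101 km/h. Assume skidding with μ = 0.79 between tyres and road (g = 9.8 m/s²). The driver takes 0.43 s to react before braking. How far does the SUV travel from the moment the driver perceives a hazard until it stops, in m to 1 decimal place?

Total stopping distance ≈ 62.9 m

101 km/h ÷ 3.6 = 28.0556 m/s.
a = μg = 0.79 × 9.8 = 7.742 m/s².
Reaction distance = v·t_r = 28.0556 × 0.43 = 12.064 m.
Braking distance = v²/(2a) = 28.0556² / (2 × 7.742) = 787.117 / 15.484 = 50.834 m.
Total = 12.064 + 50.834 = 62.898 m.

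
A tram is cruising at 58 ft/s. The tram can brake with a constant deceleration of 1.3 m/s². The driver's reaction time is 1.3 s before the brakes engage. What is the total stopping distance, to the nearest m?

58 ft/s × 0.3048 = 17.6784 m/s.
Reaction distance = v·t_r = 17.6784 × 1.3 = 22.982 m.
Braking distance = v²/(2a) = 17.6784² / (2 × 1.300) = 312.526 / 2.600 = 120.202 m.
Total = 22.982 + 120.202 = 143.184 m.

Total stopping distance ≈ 143 m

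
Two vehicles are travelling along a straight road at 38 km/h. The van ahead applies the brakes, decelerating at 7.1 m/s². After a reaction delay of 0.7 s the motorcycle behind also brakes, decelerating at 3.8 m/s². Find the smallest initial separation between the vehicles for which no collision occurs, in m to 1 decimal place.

Minimum gap ≈ 14.2 m

38 km/h ÷ 3.6 = 10.5556 m/s.
Leader travels v²/(2a_L) = 111.421 / 14.200 = 7.847 m before stopping.
Follower covers v·t_r = 10.5556 × 0.7 = 7.389 m while reacting, then v²/(2a_F) = 111.421 / 7.600 = 14.661 m while braking, for a total of 7.389 + 14.661 = 22.050 m.
Since a_F ≤ a_L and the follower starts braking later, the follower is never slower than the leader, so the closest approach is when both have stopped.
Minimum gap = 22.050 − 7.847 = 14.203 m.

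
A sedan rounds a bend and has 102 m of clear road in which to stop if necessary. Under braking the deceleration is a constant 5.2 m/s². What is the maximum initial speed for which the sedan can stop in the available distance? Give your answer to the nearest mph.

Maximum speed ≈ 73 mph

v²/(2a) = d ⇒ v = √(2 × 5.200 × 102) = √1060.80 = 32.5699 m/s.
32.5699 m/s ÷ 0.44704 = 72.857 mph.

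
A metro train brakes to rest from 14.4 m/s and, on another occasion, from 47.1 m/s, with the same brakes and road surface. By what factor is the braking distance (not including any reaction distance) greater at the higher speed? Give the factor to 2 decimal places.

Braking distance d = v²/(2a), so with a fixed, d ∝ v².
Factor = (47.1/14.4)² = 3.2708² = 10.6981.

Factor ≈ 10.70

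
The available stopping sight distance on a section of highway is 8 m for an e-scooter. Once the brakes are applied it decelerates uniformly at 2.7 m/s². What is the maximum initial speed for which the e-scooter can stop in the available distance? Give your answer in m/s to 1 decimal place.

Maximum speed ≈ 6.6 m/s

v²/(2a) = d ⇒ v = √(2 × 2.700 × 8) = √43.20 = 6.5727 m/s.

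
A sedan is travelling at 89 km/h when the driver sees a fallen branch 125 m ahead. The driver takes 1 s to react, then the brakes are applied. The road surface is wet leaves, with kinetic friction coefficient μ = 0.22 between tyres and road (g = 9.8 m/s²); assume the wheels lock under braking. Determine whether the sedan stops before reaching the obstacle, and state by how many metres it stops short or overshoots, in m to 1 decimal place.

No — it overshoots by 41.5 m

89 km/h ÷ 3.6 = 24.7222 m/s.
a = μg = 0.22 × 9.8 = 2.156 m/s².
Reaction distance = 24.7222 × 1 = 24.722 m.
Braking distance = v²/(2a) = 611.187 / 4.312 = 141.741 m.
Total stopping distance = 24.722 + 141.741 = 166.463 m, vs 125 m available — it cannot stop in time and overshoots by 166.463 − 125 = 41.463 m.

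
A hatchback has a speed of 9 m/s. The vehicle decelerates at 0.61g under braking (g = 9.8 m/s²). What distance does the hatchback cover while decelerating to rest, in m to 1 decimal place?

Braking distance ≈ 6.8 m

a = 0.61 × 9.8 = 5.978 m/s².
Braking distance = v²/(2a) = 9.0000² / (2 × 5.978) = 81.000 / 11.956 = 6.775 m.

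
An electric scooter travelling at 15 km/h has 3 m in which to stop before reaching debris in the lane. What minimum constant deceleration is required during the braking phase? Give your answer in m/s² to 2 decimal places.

Required deceleration ≈ 2.89 m/s²

15 km/h ÷ 3.6 = 4.1667 m/s.
v² = 2a·d ⇒ a = v²/(2d) = 4.1667² / (2 × 3.000) = 17.361 / 6.000 = 2.8935 m/s².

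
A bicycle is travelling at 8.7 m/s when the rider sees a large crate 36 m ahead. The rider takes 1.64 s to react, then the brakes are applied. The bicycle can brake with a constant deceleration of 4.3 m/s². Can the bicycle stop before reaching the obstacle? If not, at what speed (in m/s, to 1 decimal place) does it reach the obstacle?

Yes — it stops about 12.9 m short of the obstacle, so it never reaches it

Reaction distance = 8.7000 × 1.64 = 14.268 m.
Braking distance = v²/(2a) = 75.690 / 8.600 = 8.801 m.
Total stopping distance = 14.268 + 8.801 = 23.069 m, vs 36 m available — it stops with 36 − 23.069 = 12.931 m to spare.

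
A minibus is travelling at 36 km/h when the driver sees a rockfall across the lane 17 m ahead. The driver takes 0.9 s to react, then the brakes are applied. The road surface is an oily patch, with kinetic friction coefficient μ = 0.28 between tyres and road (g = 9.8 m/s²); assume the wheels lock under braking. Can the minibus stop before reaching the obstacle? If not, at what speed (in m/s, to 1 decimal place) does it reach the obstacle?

No — it strikes the obstacle at 7.5 m/s

36 km/h ÷ 3.6 = 10.0000 m/s.
a = μg = 0.28 × 9.8 = 2.744 m/s².
Reaction distance = 10.0000 × 0.9 = 9.000 m.
Braking distance needed to stop: v²/(2a) = 100.000 / 5.488 = 18.222 m, so total needed = 9.000 + 18.222 = 27.222 m > 17 m — it cannot stop.
Distance remaining when braking begins: 17 − 9.000 = 8.000 m.
v² = v₀² − 2a·d = 100.000 − 2 × 2.744 × 8.000 = 56.096 m²/s².
v = √56.096 = 7.490 m/s.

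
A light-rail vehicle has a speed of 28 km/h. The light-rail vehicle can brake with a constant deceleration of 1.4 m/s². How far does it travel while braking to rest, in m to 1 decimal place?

28 km/h ÷ 3.6 = 7.7778 m/s.
Braking distance = v²/(2a) = 7.7778² / (2 × 1.400) = 60.494 / 2.800 = 21.605 m.

Braking distance ≈ 21.6 m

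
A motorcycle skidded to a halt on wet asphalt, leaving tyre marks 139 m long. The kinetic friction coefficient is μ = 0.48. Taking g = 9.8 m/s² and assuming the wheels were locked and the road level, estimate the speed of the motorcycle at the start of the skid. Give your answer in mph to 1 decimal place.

Deceleration a = μg = 0.48 × 9.8 = 4.704 m/s².
v = √(2a·d) = √(2 × 4.704 × 139) = √1307.712 = 36.1623 m/s.
= 36.1623 ÷ 0.44704 = 80.893 mph.

Initial speed ≈ 80.9 mph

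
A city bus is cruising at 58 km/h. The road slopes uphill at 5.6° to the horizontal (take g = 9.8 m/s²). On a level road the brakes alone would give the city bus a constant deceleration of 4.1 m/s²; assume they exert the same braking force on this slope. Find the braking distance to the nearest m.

58 km/h ÷ 3.6 = 16.1111 m/s.
Gravity along the uphill slope adds to the braking deceleration: a_eff = 4.100 + 9.8·sin 5.6° = 4.100 + 0.956 = 5.056 m/s².
Braking distance = v²/(2a) = 16.1111² / (2 × 5.056) = 259.568 / 10.112 = 25.669 m.

Braking distance ≈ 26 m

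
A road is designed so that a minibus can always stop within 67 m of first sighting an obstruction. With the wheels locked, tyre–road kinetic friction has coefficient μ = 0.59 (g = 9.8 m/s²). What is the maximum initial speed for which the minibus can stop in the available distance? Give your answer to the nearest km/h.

a = μg = 0.59 × 9.8 = 5.782 m/s².
v²/(2a) = d ⇒ v = √(2 × 5.782 × 67) = √774.79 = 27.8350 m/s.
27.8350 m/s × 3.6 = 100.206 km/h.

Maximum speed ≈ 100 km/h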